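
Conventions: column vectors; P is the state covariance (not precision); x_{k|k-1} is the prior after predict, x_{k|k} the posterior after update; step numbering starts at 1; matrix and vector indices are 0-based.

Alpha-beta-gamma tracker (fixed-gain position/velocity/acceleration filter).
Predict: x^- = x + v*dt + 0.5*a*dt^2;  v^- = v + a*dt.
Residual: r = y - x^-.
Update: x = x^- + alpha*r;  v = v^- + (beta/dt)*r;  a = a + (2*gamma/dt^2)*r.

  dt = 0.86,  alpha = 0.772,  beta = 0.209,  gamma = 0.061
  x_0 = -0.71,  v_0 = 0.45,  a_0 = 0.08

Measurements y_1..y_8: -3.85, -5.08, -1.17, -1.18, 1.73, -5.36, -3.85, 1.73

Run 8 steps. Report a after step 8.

step 1: x_pred=-0.2934  r=-3.5566  x^+=-3.0391  v^+=-0.3455  a^+=-0.5067
step 2: x_pred=-3.5236  r=-1.5564  x^+=-4.7251  v^+=-1.1595  a^+=-0.7634
step 3: x_pred=-6.0046  r=4.8346  x^+=-2.2723  v^+=-0.6411  a^+=0.0341
step 4: x_pred=-2.8110  r=1.6310  x^+=-1.5519  v^+=-0.2154  a^+=0.3031
step 5: x_pred=-1.6250  r=3.3550  x^+=0.9651  v^+=0.8606  a^+=0.8566
step 6: x_pred=2.0220  r=-7.3820  x^+=-3.6769  v^+=-0.1967  a^+=-0.3611
step 7: x_pred=-3.9796  r=0.1296  x^+=-3.8796  v^+=-0.4758  a^+=-0.3397
step 8: x_pred=-4.4144  r=6.1444  x^+=0.3291  v^+=0.7253  a^+=0.6738

a_post = 0.6738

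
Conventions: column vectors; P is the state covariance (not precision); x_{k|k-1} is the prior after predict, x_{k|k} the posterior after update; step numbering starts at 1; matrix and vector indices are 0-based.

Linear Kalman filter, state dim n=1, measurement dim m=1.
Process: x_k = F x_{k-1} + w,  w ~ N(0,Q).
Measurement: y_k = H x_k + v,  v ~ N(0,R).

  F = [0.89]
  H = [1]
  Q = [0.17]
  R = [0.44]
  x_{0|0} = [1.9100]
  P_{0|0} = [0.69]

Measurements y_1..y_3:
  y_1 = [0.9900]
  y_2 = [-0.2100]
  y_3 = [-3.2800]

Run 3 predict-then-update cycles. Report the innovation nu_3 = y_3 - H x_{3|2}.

step 1: x^-=[1.6999]  P^-=[0.7165]  S=[1.1565]  K=[0.6196]  nu=[-0.7099]  x^+=[1.2601]  P^+=[0.2726]
step 2: x^-=[1.1215]  P^-=[0.3859]  S=[0.8259]  K=[0.4673]  nu=[-1.3315]  x^+=[0.4993]  P^+=[0.2056]
step 3: x^-=[0.4444]  P^-=[0.3329]  S=[0.7729]  K=[0.4307]  nu=[-3.7244]  x^+=[-1.1596]  P^+=[0.1895]

innov = [-3.7244]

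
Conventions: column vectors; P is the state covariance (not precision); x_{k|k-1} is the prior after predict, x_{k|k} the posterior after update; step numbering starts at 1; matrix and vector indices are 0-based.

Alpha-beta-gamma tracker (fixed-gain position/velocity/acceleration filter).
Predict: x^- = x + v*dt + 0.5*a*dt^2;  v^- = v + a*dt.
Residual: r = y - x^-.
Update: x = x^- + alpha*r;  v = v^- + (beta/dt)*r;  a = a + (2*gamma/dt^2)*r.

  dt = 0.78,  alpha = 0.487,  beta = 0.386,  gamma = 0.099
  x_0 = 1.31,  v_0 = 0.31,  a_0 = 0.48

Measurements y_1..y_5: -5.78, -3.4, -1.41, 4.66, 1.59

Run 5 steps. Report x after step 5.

step 1: x_pred=1.6978  r=-7.4778  x^+=-1.9439  v^+=-3.0162  a^+=-1.9536
step 2: x_pred=-4.8908  r=1.4908  x^+=-4.1648  v^+=-3.8022  a^+=-1.4684
step 3: x_pred=-7.5772  r=6.1672  x^+=-4.5738  v^+=-1.8956  a^+=0.5386
step 4: x_pred=-5.8885  r=10.5485  x^+=-0.7514  v^+=3.7447  a^+=3.9716
step 5: x_pred=3.3776  r=-1.7876  x^+=2.5070  v^+=5.9579  a^+=3.3898

x_post = 2.5070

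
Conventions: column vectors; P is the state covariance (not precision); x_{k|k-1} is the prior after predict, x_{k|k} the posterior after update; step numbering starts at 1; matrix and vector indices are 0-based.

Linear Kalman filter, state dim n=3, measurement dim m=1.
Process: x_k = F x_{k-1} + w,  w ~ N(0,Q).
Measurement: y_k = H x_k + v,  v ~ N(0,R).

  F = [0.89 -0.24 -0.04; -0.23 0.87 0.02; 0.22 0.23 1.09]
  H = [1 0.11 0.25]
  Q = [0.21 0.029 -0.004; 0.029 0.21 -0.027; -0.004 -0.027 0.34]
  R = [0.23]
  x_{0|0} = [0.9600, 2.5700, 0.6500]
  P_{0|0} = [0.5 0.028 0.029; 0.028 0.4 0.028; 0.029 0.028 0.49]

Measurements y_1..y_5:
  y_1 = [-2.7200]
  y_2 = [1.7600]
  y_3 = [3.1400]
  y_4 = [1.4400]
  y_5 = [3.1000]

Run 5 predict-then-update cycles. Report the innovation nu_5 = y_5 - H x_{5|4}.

step 1: x^-=[0.2116, 2.0281, 1.5108]  P^-=[0.6164 -0.1344 0.0750; -0.1344 0.5289 0.0618; 0.0750 0.0618 0.9983]  S=[0.9265]  K=[0.6696; -0.0655; 0.3577]  nu=[-3.5324]  x^+=[-2.1535, 2.2596, 0.2474]  P^+=[0.2010 -0.0937 -0.1469; -0.0937 0.5249 0.0836; -0.1469 0.0836 0.8798]
step 2: x^-=[-2.4688, 2.4661, 0.3156]  P^-=[0.4530 -0.2075 -0.2100; -0.2075 0.6601 0.1899; -0.2100 0.1899 1.3847]  S=[0.6373]  K=[0.5926; -0.1371; 0.2464]  nu=[3.8787]  x^+=[-0.1704, 1.9343, 1.2714]  P^+=[0.2292 -0.1557 -0.3031; -0.1557 0.6481 0.2114; -0.3031 0.2114 1.3460]
step 3: x^-=[-0.6668, 1.7474, 1.7932]  P^-=[0.5232 -0.3000 -0.4258; -0.3000 0.7856 0.3750; -0.4258 0.3750 1.9295]  S=[0.6250]  K=[0.6140; -0.1918; 0.1565]  nu=[3.1663]  x^+=[1.2772, 1.1403, 2.2886]  P^+=[0.2876 -0.2264 -0.4859; -0.2264 0.7627 0.3937; -0.4859 0.3937 1.9142]
step 4: x^-=[0.7715, 0.7441, 3.0378]  P^-=[0.6237 -0.4072 -0.6813; -0.4072 0.9120 0.6163; -0.6813 0.6163 2.6100]  S=[0.6315]  K=[0.6470; -0.2419; 0.0617]  nu=[-0.1728]  x^+=[0.6597, 0.7859, 3.0271]  P^+=[0.3594 -0.3083 -0.7065; -0.3083 0.8751 0.6257; -0.7065 0.6257 2.6076]
step 5: x^-=[0.2774, 0.5925, 3.6255]  P^-=[0.7433 -0.5290 -0.9911; -0.5290 1.0441 0.9143; -0.9911 0.9143 3.4454]  S=[0.6396]  K=[0.6837; -0.2901; -0.0456]  nu=[1.8510]  x^+=[1.5430, 0.0555, 3.5411]  P^+=[0.4443 -0.4021 -0.9712; -0.4021 0.9902 0.9058; -0.9712 0.9058 3.4441]

innov = [1.8510]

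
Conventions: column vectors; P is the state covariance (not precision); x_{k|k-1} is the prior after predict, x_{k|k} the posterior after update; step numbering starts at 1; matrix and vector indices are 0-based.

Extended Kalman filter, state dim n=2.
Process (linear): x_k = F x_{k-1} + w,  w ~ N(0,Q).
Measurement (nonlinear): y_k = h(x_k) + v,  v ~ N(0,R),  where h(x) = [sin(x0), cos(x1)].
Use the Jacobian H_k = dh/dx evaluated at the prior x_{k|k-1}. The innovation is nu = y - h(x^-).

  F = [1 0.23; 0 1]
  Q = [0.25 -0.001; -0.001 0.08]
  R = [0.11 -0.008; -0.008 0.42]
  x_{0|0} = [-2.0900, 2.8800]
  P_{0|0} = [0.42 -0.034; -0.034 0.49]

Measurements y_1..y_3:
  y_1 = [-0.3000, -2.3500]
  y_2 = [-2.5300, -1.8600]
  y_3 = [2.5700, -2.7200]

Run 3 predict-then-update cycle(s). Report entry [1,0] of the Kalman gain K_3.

step 1: x^-=[-1.4276, 2.8800]  P^-=[0.6803 0.0777; 0.0777 0.5700]  H_jac=[0.1427 0.0000; 0.0000 -0.2586]  S=[0.1239 -0.0109; -0.0109 0.4581]  K=[0.7816 -0.0253; 0.0614 -0.3203]  nu=[0.6898, -1.3840]  x^+=[-0.8534, 3.3657]  P^+=[0.6039 0.0653; 0.0653 0.5221]
step 2: x^-=[-0.0793, 3.3657]  P^-=[0.9115 0.1844; 0.1844 0.6021]  H_jac=[0.9969 0.0000; 0.0000 0.2222]  S=[1.0158 0.0328; 0.0328 0.4497]  K=[0.8937 0.0258; 0.1717 0.2850]  nu=[-2.4508, -0.8850]  x^+=[-2.2924, 2.6926]  P^+=[0.0984 0.0167; 0.0167 0.5324]
step 3: x^-=[-1.6731, 2.6926]  P^-=[0.3842 0.1381; 0.1381 0.6124]  H_jac=[-0.1021 0.0000; 0.0000 -0.4340]  S=[0.1140 -0.0019; -0.0019 0.5354]  K=[-0.3461 -0.1132; -0.1319 -0.4970]  nu=[3.5648, -1.8191]  x^+=[-2.7009, 3.1264]  P^+=[0.3639 0.1031; 0.1031 0.4785]

K[1,0] = -0.1319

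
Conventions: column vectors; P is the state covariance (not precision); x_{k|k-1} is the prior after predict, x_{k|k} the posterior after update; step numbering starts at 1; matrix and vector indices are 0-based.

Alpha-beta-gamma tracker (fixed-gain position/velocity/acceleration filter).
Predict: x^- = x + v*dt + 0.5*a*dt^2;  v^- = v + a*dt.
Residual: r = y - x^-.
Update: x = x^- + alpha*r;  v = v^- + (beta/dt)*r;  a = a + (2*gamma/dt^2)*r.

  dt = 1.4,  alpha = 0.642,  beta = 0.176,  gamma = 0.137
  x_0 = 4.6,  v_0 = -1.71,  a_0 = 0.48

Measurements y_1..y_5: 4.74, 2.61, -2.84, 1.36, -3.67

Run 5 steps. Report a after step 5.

step 1: x_pred=2.6764  r=2.0636  x^+=4.0012  v^+=-0.7786  a^+=0.7685
step 2: x_pred=3.6643  r=-1.0543  x^+=2.9875  v^+=0.1648  a^+=0.6211
step 3: x_pred=3.8268  r=-6.6668  x^+=-0.4533  v^+=0.1962  a^+=-0.3109
step 4: x_pred=-0.4833  r=1.8433  x^+=0.7001  v^+=-0.0074  a^+=-0.0532
step 5: x_pred=0.6377  r=-4.3077  x^+=-2.1279  v^+=-0.6234  a^+=-0.6554

a_post = -0.6554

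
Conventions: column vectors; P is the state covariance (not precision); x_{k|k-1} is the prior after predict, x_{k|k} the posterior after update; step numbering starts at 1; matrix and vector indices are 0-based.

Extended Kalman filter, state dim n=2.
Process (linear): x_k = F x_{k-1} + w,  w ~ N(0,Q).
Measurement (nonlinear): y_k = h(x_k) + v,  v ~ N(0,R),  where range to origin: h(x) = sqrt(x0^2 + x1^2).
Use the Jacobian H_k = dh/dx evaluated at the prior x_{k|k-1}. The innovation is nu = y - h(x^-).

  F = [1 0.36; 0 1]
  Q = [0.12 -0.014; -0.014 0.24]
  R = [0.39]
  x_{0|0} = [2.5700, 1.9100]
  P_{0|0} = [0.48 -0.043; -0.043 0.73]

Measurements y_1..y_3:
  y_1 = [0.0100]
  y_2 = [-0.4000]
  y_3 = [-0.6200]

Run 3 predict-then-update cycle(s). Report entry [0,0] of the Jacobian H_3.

H_jac[0,0] = 0.9248

step 1: x^-=[3.2576, 1.9100]  P^-=[0.6636 0.2058; 0.2058 0.9700]  H_jac=[0.8627 0.5058]  S=[1.3116]  K=[0.5158; 0.5094]  nu=[-3.7662]  x^+=[1.3148, -0.0086]  P^+=[0.3146 -0.1389; -0.1389 0.6296]
step 2: x^-=[1.3117, -0.0086]  P^-=[0.4162 0.0738; 0.0738 0.8696]  H_jac=[1.0000 -0.0065]  S=[0.8053]  K=[0.5163; 0.0846]  nu=[-1.7117]  x^+=[0.4280, -0.1534]  P^+=[0.2016 0.0386; 0.0386 0.8639]
step 3: x^-=[0.3728, -0.1534]  P^-=[0.4614 0.3356; 0.3356 1.1039]  H_jac=[0.9248 -0.3805]  S=[0.7082]  K=[0.4222; -0.1548]  nu=[-1.0231]  x^+=[-0.0592, 0.0050]  P^+=[0.3352 0.3819; 0.3819 1.0869]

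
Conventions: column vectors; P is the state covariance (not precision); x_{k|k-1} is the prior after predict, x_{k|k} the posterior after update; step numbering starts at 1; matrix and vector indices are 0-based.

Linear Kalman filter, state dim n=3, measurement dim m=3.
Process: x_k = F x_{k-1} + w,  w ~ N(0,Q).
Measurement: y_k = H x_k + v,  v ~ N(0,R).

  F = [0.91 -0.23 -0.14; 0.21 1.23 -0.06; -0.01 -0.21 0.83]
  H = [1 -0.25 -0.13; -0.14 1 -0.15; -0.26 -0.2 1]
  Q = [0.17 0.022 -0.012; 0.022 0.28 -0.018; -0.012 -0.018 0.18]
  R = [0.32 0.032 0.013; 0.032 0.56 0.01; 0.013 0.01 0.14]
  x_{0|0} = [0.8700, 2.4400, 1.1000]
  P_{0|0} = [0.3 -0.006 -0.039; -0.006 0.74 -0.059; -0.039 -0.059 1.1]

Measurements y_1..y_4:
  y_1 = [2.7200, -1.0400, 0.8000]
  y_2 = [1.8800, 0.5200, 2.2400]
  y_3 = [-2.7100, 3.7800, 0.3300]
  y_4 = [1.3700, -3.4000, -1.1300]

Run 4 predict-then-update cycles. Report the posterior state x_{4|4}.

step 1: x^-=[0.0765, 3.1179, 0.3919]  P^-=[0.4878 -0.1146 -0.1257; -0.1146 1.4233 -0.3320; -0.1257 -0.3320 0.9916]  S=[0.9819 -0.4441 -0.2116; -0.4441 2.1416 -0.7084; -0.2116 -0.7084 1.4078]  K=[0.5281 0.0063 -0.0805; -0.1887 0.6106 -0.1380; 0.0241 0.0554 0.8063]  nu=[3.4739, -4.0884, 1.0516]  x^+=[1.8007, -0.1791, 1.0970]  P^+=[0.1890 0.0544 0.0557; 0.0544 0.3525 0.0690; 0.0557 0.0690 0.1420]
step 2: x^-=[1.5262, 0.0920, 0.9301]  P^-=[0.3154 0.0023 0.0075; 0.0023 0.8386 -0.0386; 0.0075 -0.0386 0.2687]  S=[0.6867 -0.2116 -0.0459; -0.2116 1.4221 -0.2275; -0.0459 -0.2275 0.4753]  K=[0.4566 0.0212 -0.1035; -0.1401 0.5424 -0.1891; 0.0279 0.0442 0.6012]  nu=[0.4977, 0.7812, 1.7251]  x^+=[1.5915, 0.1198, 2.0157]  P^+=[0.1652 0.0554 0.0457; 0.0554 0.3133 0.0542; 0.0457 0.0542 0.1077]
step 3: x^-=[1.1386, 0.3606, 1.6319]  P^-=[0.2942 0.0128 0.0045; 0.0128 0.7811 -0.0438; 0.0045 -0.0438 0.2486]  S=[0.6568 -0.1829 -0.0440; -0.1829 1.3622 -0.2213; -0.0440 -0.2213 0.4562]  K=[0.4401 0.0197 -0.1114; -0.1365 0.5255 -0.2039; 0.0238 0.0378 0.5822]  nu=[-3.5463, 3.8236, -0.9338]  x^+=[-0.2431, 3.0443, 1.1484]  P^+=[0.1586 0.0525 0.0421; 0.0525 0.3026 0.0491; 0.0421 0.0491 0.1030]
step 4: x^-=[-1.0822, 3.6245, 0.3163]  P^-=[0.2898 0.0125 0.0032; 0.0125 0.7639 -0.0465; 0.0032 -0.0465 0.2467]  S=[0.6517 -0.1779 -0.0442; -0.1779 1.3457 -0.2203; -0.0442 -0.2203 0.4551]  K=[0.4366 0.0180 -0.1129; -0.1368 0.5196 -0.2067; 0.0226 0.0356 0.5801]  nu=[3.3994, -7.1286, -1.0027]  x^+=[0.3868, -0.3373, -0.4424]  P^+=[0.1569 0.0511 0.0411; 0.0511 0.2988 0.0475; 0.0411 0.0475 0.1020]

x_post = [0.3868, -0.3373, -0.4424]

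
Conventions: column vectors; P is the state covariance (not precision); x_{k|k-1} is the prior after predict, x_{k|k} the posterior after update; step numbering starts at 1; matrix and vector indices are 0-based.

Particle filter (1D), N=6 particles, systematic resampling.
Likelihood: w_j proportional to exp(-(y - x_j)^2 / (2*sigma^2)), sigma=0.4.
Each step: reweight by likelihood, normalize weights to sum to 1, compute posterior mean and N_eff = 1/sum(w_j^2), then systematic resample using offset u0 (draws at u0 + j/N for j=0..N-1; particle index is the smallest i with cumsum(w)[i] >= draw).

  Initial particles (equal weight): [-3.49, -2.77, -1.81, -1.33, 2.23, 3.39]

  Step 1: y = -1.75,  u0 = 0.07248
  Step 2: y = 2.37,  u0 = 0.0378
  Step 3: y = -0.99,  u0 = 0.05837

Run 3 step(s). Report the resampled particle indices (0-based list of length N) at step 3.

step 1: w=[0.0000, 0.0241, 0.6165, 0.3593, 0.0000, 0.0000]  mean=-1.6608  Neff=1.9617  idx=[2, 2, 2, 2, 3, 3]
step 2: w=[0.0000, 0.0000, 0.0000, 0.0000, 0.5000, 0.5000]  mean=-1.3300  Neff=2.0001  idx=[4, 4, 4, 5, 5, 5]
step 3: w=[0.1667, 0.1667, 0.1667, 0.1667, 0.1667, 0.1667]  mean=-1.3300  Neff=6.0000  idx=[0, 1, 2, 3, 4, 5]

resampled_idx = [0, 1, 2, 3, 4, 5]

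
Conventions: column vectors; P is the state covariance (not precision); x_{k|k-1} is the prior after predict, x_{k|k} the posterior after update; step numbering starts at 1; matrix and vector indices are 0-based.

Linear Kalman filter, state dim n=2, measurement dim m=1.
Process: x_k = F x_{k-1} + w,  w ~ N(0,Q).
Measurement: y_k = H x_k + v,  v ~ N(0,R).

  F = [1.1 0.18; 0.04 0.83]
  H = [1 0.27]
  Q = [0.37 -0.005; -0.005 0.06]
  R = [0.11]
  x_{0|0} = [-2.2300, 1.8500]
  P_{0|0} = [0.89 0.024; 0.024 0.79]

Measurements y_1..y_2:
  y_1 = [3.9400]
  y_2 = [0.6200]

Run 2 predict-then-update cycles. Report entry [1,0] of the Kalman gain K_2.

K[1,0] = 0.1317

step 1: x^-=[-2.1200, 1.4463]  P^-=[1.4820 0.1743; 0.1743 0.6072]  S=[1.7304]  K=[0.8837; 0.1955]  nu=[5.6695]  x^+=[2.8899, 2.5545]  P^+=[0.1308 -0.1246; -0.1246 0.5411]
step 2: x^-=[3.6387, 2.2358]  P^-=[0.4965 -0.0331; -0.0331 0.4247]  S=[0.6196]  K=[0.7869; 0.1317]  nu=[-3.6223]  x^+=[0.7882, 1.7587]  P^+=[0.1128 -0.0973; -0.0973 0.4140]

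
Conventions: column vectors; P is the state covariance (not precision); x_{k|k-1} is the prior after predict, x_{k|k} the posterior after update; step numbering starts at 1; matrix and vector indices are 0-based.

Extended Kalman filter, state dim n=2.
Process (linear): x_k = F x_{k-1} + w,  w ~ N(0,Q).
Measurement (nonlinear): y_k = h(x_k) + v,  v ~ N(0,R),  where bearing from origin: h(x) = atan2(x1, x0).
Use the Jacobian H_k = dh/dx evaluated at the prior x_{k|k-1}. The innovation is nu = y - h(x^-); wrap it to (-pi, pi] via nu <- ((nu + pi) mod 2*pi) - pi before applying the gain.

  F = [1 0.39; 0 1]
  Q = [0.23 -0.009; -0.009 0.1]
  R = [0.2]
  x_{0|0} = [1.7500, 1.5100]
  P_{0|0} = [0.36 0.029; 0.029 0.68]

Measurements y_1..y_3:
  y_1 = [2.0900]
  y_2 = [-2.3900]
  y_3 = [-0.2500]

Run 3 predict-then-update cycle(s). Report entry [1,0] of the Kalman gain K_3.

step 1: x^-=[2.3389, 1.5100]  P^-=[0.7160 0.2852; 0.2852 0.7800]  H_jac=[-0.1948 0.3018]  S=[0.2647]  K=[-0.2019; 0.6794]  nu=[1.5167]  x^+=[2.0327, 2.5404]  P^+=[0.7053 0.3215; 0.3215 0.6578]
step 2: x^-=[3.0234, 2.5404]  P^-=[1.2861 0.5691; 0.5691 0.7578]  H_jac=[-0.1629 0.1939]  S=[0.2267]  K=[-0.4376; 0.2392]  nu=[-3.0888]  x^+=[4.3750, 1.8016]  P^+=[1.2427 0.5928; 0.5928 0.7449]
step 3: x^-=[5.0776, 1.8016]  P^-=[2.0484 0.8743; 0.8743 0.8449]  H_jac=[-0.0621 0.1749]  S=[0.2148]  K=[0.1201; 0.4355]  nu=[-0.5910]  x^+=[5.0066, 1.5442]  P^+=[2.0453 0.8630; 0.8630 0.8041]

K[1,0] = 0.4355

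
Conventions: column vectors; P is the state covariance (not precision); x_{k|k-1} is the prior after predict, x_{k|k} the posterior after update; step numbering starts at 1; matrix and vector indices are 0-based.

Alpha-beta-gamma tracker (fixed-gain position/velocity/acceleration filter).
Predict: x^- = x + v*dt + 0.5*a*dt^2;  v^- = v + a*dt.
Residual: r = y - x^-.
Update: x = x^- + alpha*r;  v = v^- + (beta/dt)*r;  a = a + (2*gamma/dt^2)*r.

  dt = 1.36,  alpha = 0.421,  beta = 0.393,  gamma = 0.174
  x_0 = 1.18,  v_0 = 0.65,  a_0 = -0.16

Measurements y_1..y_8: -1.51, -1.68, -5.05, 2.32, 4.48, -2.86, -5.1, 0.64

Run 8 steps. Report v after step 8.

v_post = -1.4729

step 1: x_pred=1.9160  r=-3.4260  x^+=0.4737  v^+=-0.5576  a^+=-0.8046
step 2: x_pred=-1.0288  r=-0.6512  x^+=-1.3030  v^+=-1.8401  a^+=-0.9271
step 3: x_pred=-4.6628  r=-0.3872  x^+=-4.8258  v^+=-3.2128  a^+=-1.0000
step 4: x_pred=-10.1201  r=12.4401  x^+=-4.8828  v^+=-0.9780  a^+=1.3406
step 5: x_pred=-4.9731  r=9.4531  x^+=-0.9933  v^+=3.5769  a^+=3.1192
step 6: x_pred=6.7559  r=-9.6159  x^+=2.7076  v^+=5.0403  a^+=1.3100
step 7: x_pred=10.7739  r=-15.8739  x^+=4.0910  v^+=2.2348  a^+=-1.6767
step 8: x_pred=5.5797  r=-4.9397  x^+=3.5001  v^+=-1.4729  a^+=-2.6061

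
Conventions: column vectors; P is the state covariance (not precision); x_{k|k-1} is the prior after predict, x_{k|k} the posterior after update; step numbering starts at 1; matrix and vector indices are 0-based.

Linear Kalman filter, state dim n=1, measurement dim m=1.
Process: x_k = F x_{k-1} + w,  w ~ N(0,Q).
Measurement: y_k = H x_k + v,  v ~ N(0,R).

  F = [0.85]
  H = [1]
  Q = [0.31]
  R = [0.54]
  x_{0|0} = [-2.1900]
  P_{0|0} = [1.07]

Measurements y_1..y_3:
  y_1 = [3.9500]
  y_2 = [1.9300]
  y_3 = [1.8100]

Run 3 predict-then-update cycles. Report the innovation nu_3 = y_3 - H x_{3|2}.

innov = [0.2588]

step 1: x^-=[-1.8615]  P^-=[1.0831]  S=[1.6231]  K=[0.6673]  nu=[5.8115]  x^+=[2.0165]  P^+=[0.3603]
step 2: x^-=[1.7140]  P^-=[0.5703]  S=[1.1103]  K=[0.5137]  nu=[0.2160]  x^+=[1.8250]  P^+=[0.2774]
step 3: x^-=[1.5512]  P^-=[0.5104]  S=[1.0504]  K=[0.4859]  nu=[0.2588]  x^+=[1.6770]  P^+=[0.2624]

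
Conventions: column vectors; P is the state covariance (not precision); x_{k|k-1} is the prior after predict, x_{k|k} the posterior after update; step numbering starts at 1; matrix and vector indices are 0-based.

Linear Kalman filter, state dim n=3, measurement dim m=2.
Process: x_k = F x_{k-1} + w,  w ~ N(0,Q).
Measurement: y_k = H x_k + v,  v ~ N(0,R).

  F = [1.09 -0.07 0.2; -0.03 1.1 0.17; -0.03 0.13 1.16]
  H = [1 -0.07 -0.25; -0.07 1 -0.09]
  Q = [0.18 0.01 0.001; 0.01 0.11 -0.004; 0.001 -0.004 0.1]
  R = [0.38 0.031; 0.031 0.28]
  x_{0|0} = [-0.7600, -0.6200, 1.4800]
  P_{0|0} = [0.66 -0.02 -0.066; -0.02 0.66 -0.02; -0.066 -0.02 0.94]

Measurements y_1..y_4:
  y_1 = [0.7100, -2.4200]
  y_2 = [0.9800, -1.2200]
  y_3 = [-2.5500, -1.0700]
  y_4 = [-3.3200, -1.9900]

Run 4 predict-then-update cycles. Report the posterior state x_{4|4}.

step 1: x^-=[-0.4890, -0.4076, 1.6590]  P^-=[0.9798 -0.0705 0.1067; -0.0705 0.9309 0.2538; 0.1067 0.2538 1.3753]  S=[1.4157 -0.2122; -0.2122 1.1923]  K=[0.6761 -0.0044; -0.0266 0.7610; -0.1692 0.0726]  nu=[1.5852, -1.8973]  x^+=[0.5910, -1.8935, 1.2530]  P^+=[0.3314 0.0681 0.2796; 0.0681 0.2309 0.1538; 0.2796 0.1538 1.3233]
step 2: x^-=[1.0273, -1.8876, 1.1896]  P^-=[0.7350 0.1903 0.6482; 0.1903 0.4780 0.4762; 0.6482 0.4762 1.9112]  S=[0.9028 0.0173; 0.0173 0.6729]  K=[0.6180 0.1038; 0.0299 0.6261; 0.1445 0.3809]  nu=[0.1179, 0.8465]  x^+=[1.1881, -1.3540, 1.5291]  P^+=[0.3808 0.1232 0.5366; 0.1232 0.2128 0.3101; 0.5366 0.3101 1.7928]
step 3: x^-=[1.6956, -1.2651, 1.5621]  P^-=[0.9117 0.3508 1.0784; 0.3508 0.5220 0.7568; 1.0784 0.7568 2.5716]  S=[0.8931 0.0784; 0.0784 0.6555]  K=[0.6731 0.2092; 0.0834 0.6449; 0.3720 0.6419]  nu=[-3.9436, 0.4544]  x^+=[-0.8636, -1.3010, 0.3867]  P^+=[0.4563 0.1768 0.7268; 0.1768 0.2347 0.4348; 0.7268 0.4348 2.1405]
step 4: x^-=[-0.7729, -1.3394, 0.3053]  P^-=[1.0867 0.4829 1.3966; 0.4829 0.5997 0.9809; 1.3966 0.9809 3.0638]  S=[0.9295 0.1269; 0.1269 0.6833]  K=[0.7191 0.2780; 0.1181 0.6771; 0.4958 0.7969]  nu=[-2.5645, -0.6772]  x^+=[-2.8054, -2.1009, -1.5058]  P^+=[0.5024 0.2094 0.8236; 0.2094 0.2532 0.5033; 0.8236 0.5033 2.3011]

x_post = [-2.8054, -2.1009, -1.5058]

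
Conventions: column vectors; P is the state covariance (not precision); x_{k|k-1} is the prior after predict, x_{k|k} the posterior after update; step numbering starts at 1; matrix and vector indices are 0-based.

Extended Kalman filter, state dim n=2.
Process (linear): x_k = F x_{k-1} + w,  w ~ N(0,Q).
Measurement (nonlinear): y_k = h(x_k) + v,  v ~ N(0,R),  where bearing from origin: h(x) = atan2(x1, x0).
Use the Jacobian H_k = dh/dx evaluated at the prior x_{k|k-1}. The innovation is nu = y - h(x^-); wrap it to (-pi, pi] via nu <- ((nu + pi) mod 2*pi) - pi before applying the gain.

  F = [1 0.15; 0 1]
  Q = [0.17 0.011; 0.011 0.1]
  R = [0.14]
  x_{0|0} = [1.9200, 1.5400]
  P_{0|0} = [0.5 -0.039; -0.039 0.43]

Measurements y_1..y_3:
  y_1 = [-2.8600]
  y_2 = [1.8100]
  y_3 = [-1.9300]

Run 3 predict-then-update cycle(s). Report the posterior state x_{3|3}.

x_post = [-2.2829, 3.0213]

step 1: x^-=[2.1510, 1.5400]  P^-=[0.6680 0.0365; 0.0365 0.5300]  H_jac=[-0.2201 0.3074]  S=[0.2175]  K=[-0.6243; 0.7121]  nu=[2.8018]  x^+=[0.4018, 3.5352]  P^+=[0.5832 0.1332; 0.1332 0.4197]
step 2: x^-=[0.9321, 3.5352]  P^-=[0.8026 0.2071; 0.2071 0.5197]  H_jac=[-0.2645 0.0697]  S=[0.1910]  K=[-1.0356; -0.0971]  nu=[0.4970]  x^+=[0.4174, 3.4870]  P^+=[0.5977 0.1879; 0.1879 0.5179]
step 3: x^-=[0.9405, 3.4870]  P^-=[0.8358 0.2766; 0.2766 0.6179]  H_jac=[-0.2673 0.0721]  S=[0.1923]  K=[-1.0583; -0.1529]  nu=[3.0458]  x^+=[-2.2829, 3.0213]  P^+=[0.6204 0.2455; 0.2455 0.6134]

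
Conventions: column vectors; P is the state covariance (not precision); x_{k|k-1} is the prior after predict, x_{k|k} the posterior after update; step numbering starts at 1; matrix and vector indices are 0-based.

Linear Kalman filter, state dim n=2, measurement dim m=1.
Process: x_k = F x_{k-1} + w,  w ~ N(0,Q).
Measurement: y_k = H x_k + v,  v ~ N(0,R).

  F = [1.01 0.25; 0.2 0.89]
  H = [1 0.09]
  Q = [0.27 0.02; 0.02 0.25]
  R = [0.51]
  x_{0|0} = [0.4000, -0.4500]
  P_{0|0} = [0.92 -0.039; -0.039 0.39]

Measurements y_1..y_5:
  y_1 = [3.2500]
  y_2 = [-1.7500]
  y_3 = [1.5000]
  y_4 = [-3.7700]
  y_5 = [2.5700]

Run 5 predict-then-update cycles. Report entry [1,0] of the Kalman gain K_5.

K[1,0] = 0.3307

step 1: x^-=[0.2915, -0.3205]  P^-=[1.2132 0.2556; 0.2556 0.5818]  S=[1.7739]  K=[0.6969; 0.1736]  nu=[2.9873]  x^+=[2.3733, 0.1981]  P^+=[0.3517 0.0410; 0.0410 0.5284]
step 2: x^-=[2.4466, 0.6510]  P^-=[0.6825 0.2475; 0.2475 0.6972]  S=[1.2427]  K=[0.5671; 0.2497]  nu=[-4.2552]  x^+=[0.0333, -0.4113]  P^+=[0.2828 0.0715; 0.0715 0.6197]
step 3: x^-=[-0.0692, -0.3594]  P^-=[0.6333 0.2829; 0.2829 0.7777]  S=[1.2006]  K=[0.5487; 0.2939]  nu=[1.6015]  x^+=[0.8097, 0.1113]  P^+=[0.2718 0.0893; 0.0893 0.6739]
step 4: x^-=[0.8456, 0.2610]  P^-=[0.6345 0.3096; 0.3096 0.8265]  S=[1.2069]  K=[0.5488; 0.3181]  nu=[-4.6391]  x^+=[-1.7003, -1.2147]  P^+=[0.2710 0.0989; 0.0989 0.7043]
step 5: x^-=[-2.0210, -1.4212]  P^-=[0.6404 0.3253; 0.3253 0.8539]  S=[1.2158]  K=[0.5508; 0.3307]  nu=[4.7189]  x^+=[0.5780, 0.1395]  P^+=[0.2716 0.1038; 0.1038 0.7209]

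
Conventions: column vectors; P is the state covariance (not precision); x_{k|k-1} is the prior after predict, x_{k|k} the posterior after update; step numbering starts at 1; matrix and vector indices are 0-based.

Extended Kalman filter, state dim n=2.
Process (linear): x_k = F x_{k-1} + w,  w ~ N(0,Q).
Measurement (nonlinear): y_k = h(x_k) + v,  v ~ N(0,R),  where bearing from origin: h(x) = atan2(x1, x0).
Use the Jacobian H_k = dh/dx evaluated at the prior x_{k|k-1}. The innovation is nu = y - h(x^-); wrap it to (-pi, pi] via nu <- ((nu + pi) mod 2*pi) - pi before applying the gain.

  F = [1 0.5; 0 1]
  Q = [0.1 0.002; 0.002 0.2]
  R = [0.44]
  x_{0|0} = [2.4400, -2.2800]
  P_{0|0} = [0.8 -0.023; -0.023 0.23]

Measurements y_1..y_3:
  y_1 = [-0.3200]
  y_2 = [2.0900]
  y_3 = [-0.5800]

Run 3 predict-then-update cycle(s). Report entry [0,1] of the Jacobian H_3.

step 1: x^-=[1.3000, -2.2800]  P^-=[0.9345 0.0940; 0.0940 0.4300]  H_jac=[0.3310 0.1887]  S=[0.5694]  K=[0.5743; 0.1971]  nu=[0.7326]  x^+=[1.7208, -2.1356]  P^+=[0.7467 0.0295; 0.0295 0.4079]
step 2: x^-=[0.6530, -2.1356]  P^-=[0.9782 0.2355; 0.2355 0.6079]  H_jac=[0.4282 0.1309]  S=[0.6562]  K=[0.6853; 0.2749]  nu=[-2.9191]  x^+=[-1.3475, -2.9382]  P^+=[0.6700 0.1118; 0.1118 0.5583]
step 3: x^-=[-2.8166, -2.9382]  P^-=[1.0213 0.3929; 0.3929 0.7583]  H_jac=[0.1774 -0.1700]  S=[0.4703]  K=[0.2431; -0.1259]  nu=[1.7551]  x^+=[-2.3900, -3.1592]  P^+=[0.9936 0.4073; 0.4073 0.7508]

H_jac[0,1] = -0.1700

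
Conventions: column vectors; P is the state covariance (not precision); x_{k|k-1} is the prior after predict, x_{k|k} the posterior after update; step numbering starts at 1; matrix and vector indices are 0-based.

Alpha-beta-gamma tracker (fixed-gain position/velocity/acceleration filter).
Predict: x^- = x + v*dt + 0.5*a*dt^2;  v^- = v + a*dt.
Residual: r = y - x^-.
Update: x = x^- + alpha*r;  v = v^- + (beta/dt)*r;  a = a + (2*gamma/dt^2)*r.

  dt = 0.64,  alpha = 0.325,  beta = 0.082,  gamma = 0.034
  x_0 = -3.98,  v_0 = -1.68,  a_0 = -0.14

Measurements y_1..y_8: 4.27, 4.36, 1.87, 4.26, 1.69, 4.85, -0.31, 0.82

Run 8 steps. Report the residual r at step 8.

resid = -10.2202

step 1: x_pred=-5.0839  r=9.3539  x^+=-2.0439  v^+=-0.5711  a^+=1.4129
step 2: x_pred=-2.1200  r=6.4800  x^+=-0.0140  v^+=1.1634  a^+=2.4887
step 3: x_pred=1.2402  r=0.6298  x^+=1.4449  v^+=2.8368  a^+=2.5932
step 4: x_pred=3.7915  r=0.4685  x^+=3.9438  v^+=4.5565  a^+=2.6710
step 5: x_pred=7.4070  r=-5.7170  x^+=5.5490  v^+=5.5335  a^+=1.7219
step 6: x_pred=9.4430  r=-4.5930  x^+=7.9503  v^+=6.0470  a^+=0.9594
step 7: x_pred=12.0168  r=-12.3268  x^+=8.0106  v^+=5.0816  a^+=-1.0871
step 8: x_pred=11.0402  r=-10.2202  x^+=7.7186  v^+=3.0764  a^+=-2.7838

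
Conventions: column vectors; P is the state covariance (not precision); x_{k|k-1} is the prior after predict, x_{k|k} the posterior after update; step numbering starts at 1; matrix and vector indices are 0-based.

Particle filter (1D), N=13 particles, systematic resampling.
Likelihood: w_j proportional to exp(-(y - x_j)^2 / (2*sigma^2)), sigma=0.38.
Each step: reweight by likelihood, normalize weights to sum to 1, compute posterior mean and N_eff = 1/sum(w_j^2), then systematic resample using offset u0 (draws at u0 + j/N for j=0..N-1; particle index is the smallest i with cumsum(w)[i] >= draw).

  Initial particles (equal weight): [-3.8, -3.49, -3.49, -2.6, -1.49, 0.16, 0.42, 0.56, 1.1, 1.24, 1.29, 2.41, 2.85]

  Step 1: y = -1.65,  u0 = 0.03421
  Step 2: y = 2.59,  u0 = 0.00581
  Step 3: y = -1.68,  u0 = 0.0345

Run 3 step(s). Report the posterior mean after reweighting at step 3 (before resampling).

post_mean = -1.4900

step 1: w=[0.0000, 0.0000, 0.0000, 0.0458, 0.9542, 0.0000, 0.0000, 0.0000, 0.0000, 0.0000, 0.0000, 0.0000, 0.0000]  mean=-1.5409  Neff=1.0959  idx=[3, 4, 4, 4, 4, 4, 4, 4, 4, 4, 4, 4, 4]
step 2: w=[0.0000, 0.0833, 0.0833, 0.0833, 0.0833, 0.0833, 0.0833, 0.0833, 0.0833, 0.0833, 0.0833, 0.0833, 0.0833]  mean=-1.4900  Neff=12.0000  idx=[1, 1, 2, 3, 4, 5, 6, 7, 8, 9, 10, 11, 12]
step 3: w=[0.0769, 0.0769, 0.0769, 0.0769, 0.0769, 0.0769, 0.0769, 0.0769, 0.0769, 0.0769, 0.0769, 0.0769, 0.0769]  mean=-1.4900  Neff=13.0000  idx=[0, 1, 2, 3, 4, 5, 6, 7, 8, 9, 10, 11, 12]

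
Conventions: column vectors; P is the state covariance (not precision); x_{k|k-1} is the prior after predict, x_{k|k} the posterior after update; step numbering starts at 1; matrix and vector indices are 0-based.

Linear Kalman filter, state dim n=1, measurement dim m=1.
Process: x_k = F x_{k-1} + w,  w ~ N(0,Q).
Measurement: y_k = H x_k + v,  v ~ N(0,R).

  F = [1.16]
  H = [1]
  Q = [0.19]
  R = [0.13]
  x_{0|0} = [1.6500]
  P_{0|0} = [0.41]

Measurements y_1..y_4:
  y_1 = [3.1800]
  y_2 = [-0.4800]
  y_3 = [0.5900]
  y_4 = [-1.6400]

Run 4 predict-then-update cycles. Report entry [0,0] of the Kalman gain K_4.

step 1: x^-=[1.9140]  P^-=[0.7417]  S=[0.8717]  K=[0.8509]  nu=[1.2660]  x^+=[2.9912]  P^+=[0.1106]
step 2: x^-=[3.4698]  P^-=[0.3388]  S=[0.4688]  K=[0.7227]  nu=[-3.9498]  x^+=[0.6152]  P^+=[0.0940]
step 3: x^-=[0.7136]  P^-=[0.3164]  S=[0.4464]  K=[0.7088]  nu=[-0.1236]  x^+=[0.6260]  P^+=[0.0921]
step 4: x^-=[0.7262]  P^-=[0.3140]  S=[0.4440]  K=[0.7072]  nu=[-2.3662]  x^+=[-0.9472]  P^+=[0.0919]

K[0,0] = 0.7072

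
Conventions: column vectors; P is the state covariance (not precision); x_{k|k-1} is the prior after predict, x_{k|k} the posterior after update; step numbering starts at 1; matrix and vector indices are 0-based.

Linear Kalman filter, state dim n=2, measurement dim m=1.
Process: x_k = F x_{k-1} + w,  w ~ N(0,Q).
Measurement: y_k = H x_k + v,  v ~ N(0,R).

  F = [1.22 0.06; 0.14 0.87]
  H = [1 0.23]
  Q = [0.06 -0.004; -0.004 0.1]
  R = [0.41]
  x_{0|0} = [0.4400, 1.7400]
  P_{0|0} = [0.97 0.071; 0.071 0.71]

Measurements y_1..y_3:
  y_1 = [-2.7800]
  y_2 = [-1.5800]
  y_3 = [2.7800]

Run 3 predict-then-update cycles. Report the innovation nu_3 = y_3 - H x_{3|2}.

step 1: x^-=[0.6412, 1.5754]  P^-=[1.5167 0.2747; 0.2747 0.6737]  S=[2.0887]  K=[0.7564; 0.2057]  nu=[-3.7835]  x^+=[-2.2206, 0.7971]  P^+=[0.3217 -0.0503; -0.0503 0.5853]
step 2: x^-=[-2.6614, 0.3826]  P^-=[0.5335 0.0277; 0.0277 0.5371]  S=[0.9847]  K=[0.5483; 0.1536]  nu=[0.9934]  x^+=[-2.1167, 0.5352]  P^+=[0.2375 -0.0552; -0.0552 0.5139]
step 3: x^-=[-2.5503, 0.1693]  P^-=[0.4073 0.0043; 0.0043 0.4801]  S=[0.8447]  K=[0.4833; 0.1359]  nu=[5.2913]  x^+=[0.0073, 0.8881]  P^+=[0.2099 -0.0511; -0.0511 0.4646]

innov = [5.2913]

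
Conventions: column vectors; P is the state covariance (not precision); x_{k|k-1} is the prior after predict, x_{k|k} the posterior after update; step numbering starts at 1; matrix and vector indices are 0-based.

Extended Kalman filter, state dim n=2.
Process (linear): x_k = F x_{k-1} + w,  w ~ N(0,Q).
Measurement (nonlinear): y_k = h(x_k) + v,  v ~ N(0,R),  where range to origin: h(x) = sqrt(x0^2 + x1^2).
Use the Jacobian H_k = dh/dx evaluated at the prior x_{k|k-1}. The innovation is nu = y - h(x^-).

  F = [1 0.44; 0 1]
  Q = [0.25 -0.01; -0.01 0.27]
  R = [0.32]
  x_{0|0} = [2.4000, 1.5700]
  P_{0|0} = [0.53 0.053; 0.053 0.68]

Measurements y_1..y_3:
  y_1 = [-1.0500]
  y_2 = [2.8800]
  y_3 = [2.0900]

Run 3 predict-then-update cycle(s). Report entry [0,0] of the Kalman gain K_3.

K[0,0] = -0.4991

step 1: x^-=[3.0908, 1.5700]  P^-=[0.9583 0.3422; 0.3422 0.9500]  H_jac=[0.8916 0.4529]  S=[1.5529]  K=[0.6500; 0.4735]  nu=[-4.5167]  x^+=[0.1551, -0.5687]  P^+=[0.3022 -0.1357; -0.1357 0.6018]
step 2: x^-=[-0.0951, -0.5687]  P^-=[0.5493 0.1191; 0.1191 0.8718]  H_jac=[-0.1650 -0.9863]  S=[1.2218]  K=[-0.1703; -0.7199]  nu=[2.3034]  x^+=[-0.4874, -2.2268]  P^+=[0.5139 -0.0307; -0.0307 0.2387]
step 3: x^-=[-1.4672, -2.2268]  P^-=[0.7830 0.0643; 0.0643 0.5087]  H_jac=[-0.5502 -0.8350]  S=[0.9708]  K=[-0.4991; -0.4740]  nu=[-0.5767]  x^+=[-1.1794, -1.9535]  P^+=[0.5412 -0.1653; -0.1653 0.2906]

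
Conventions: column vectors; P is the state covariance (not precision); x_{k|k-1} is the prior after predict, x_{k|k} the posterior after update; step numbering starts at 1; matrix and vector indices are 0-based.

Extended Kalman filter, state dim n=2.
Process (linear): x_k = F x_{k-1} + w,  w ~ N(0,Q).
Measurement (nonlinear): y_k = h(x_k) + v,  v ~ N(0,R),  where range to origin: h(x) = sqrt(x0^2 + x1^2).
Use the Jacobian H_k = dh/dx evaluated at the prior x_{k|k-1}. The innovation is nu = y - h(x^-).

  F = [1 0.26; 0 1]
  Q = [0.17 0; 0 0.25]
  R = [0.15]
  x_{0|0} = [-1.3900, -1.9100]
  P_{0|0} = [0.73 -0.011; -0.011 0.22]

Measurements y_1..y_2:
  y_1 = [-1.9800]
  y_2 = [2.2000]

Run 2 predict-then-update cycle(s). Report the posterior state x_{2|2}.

step 1: x^-=[-1.8866, -1.9100]  P^-=[0.9092 0.0462; 0.0462 0.4700]  H_jac=[-0.7027 -0.7115]  S=[0.8831]  K=[-0.7607; -0.4154]  nu=[-4.6647]  x^+=[1.6619, 0.0278]  P^+=[0.3981 -0.2329; -0.2329 0.3176]
step 2: x^-=[1.6691, 0.0278]  P^-=[0.4685 -0.1503; -0.1503 0.5676]  H_jac=[0.9999 0.0167]  S=[0.6135]  K=[0.7594; -0.2295]  nu=[0.5307]  x^+=[2.0721, -0.0940]  P^+=[0.1147 -0.0434; -0.0434 0.5353]

x_post = [2.0721, -0.0940]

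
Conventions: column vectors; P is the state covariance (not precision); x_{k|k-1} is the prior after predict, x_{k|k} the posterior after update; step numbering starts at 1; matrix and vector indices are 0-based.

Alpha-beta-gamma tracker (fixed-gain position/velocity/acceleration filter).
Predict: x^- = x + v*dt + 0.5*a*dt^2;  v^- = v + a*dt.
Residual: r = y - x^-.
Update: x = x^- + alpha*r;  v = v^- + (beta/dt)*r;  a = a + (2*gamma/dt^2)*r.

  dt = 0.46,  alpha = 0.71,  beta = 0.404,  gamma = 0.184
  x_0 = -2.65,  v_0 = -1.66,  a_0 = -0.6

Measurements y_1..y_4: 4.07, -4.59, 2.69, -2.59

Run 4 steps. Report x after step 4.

step 1: x_pred=-3.4771  r=7.5471  x^+=1.8813  v^+=4.6923  a^+=12.5254
step 2: x_pred=5.3650  r=-9.9550  x^+=-1.7031  v^+=1.7109  a^+=-4.7877
step 3: x_pred=-1.4226  r=4.1126  x^+=1.4974  v^+=3.1205  a^+=2.3646
step 4: x_pred=3.1830  r=-5.7730  x^+=-0.9158  v^+=-0.8619  a^+=-7.6753

x_post = -0.9158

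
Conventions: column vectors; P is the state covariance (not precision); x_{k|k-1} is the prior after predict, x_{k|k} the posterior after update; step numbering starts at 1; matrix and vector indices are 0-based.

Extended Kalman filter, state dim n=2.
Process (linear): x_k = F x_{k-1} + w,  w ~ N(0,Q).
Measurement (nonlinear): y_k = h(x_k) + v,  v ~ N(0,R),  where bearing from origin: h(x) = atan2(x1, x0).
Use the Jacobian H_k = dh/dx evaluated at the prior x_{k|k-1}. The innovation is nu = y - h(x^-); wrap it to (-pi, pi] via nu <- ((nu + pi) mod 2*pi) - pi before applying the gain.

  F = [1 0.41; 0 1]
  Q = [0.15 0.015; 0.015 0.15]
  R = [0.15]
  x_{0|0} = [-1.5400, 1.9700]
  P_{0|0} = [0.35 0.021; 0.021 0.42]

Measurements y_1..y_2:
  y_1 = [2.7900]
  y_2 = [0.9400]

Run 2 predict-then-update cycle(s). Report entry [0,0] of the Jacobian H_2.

step 1: x^-=[-0.7323, 1.9700]  P^-=[0.5878 0.2082; 0.2082 0.5700]  H_jac=[-0.4460 -0.1658]  S=[0.3134]  K=[-0.9467; -0.5979]  nu=[0.8633]  x^+=[-1.5496, 1.4539]  P^+=[0.3070 0.0308; 0.0308 0.4580]
step 2: x^-=[-0.9535, 1.4539]  P^-=[0.5592 0.2336; 0.2336 0.6080]  H_jac=[-0.4809 -0.3154]  S=[0.4107]  K=[-0.8342; -0.7405]  nu=[-1.2113]  x^+=[0.0570, 2.3508]  P^+=[0.2734 -0.0201; -0.0201 0.3828]

H_jac[0,0] = -0.4809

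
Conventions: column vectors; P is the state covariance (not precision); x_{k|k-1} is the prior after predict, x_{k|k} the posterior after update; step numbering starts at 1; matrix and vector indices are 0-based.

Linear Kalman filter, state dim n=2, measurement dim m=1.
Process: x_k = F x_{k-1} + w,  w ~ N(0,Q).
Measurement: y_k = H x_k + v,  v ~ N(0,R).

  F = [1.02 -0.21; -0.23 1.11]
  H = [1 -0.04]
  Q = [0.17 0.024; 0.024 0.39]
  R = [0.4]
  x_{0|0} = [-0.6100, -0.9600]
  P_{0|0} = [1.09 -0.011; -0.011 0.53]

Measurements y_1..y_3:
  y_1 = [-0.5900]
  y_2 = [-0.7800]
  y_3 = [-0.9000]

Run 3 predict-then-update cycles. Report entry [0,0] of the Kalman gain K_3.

step 1: x^-=[-0.4206, -0.9253]  P^-=[1.3321 -0.3682; -0.3682 1.1063]  S=[1.7634]  K=[0.7638; -0.2339]  nu=[-0.2064]  x^+=[-0.5783, -0.8770]  P^+=[0.3034 -0.0532; -0.0532 1.0098]
step 2: x^-=[-0.4056, -0.8405]  P^-=[0.5530 -0.3453; -0.3453 1.6774]  S=[0.9833]  K=[0.5764; -0.4194]  nu=[-0.4080]  x^+=[-0.6408, -0.6694]  P^+=[0.2263 -0.1076; -0.1076 1.5044]
step 3: x^-=[-0.5131, -0.5956]  P^-=[0.5178 -0.5068; -0.5068 2.3105]  S=[0.9621]  K=[0.5593; -0.6228]  nu=[-0.4108]  x^+=[-0.7428, -0.3398]  P^+=[0.2169 -0.1716; -0.1716 1.9373]

K[0,0] = 0.5593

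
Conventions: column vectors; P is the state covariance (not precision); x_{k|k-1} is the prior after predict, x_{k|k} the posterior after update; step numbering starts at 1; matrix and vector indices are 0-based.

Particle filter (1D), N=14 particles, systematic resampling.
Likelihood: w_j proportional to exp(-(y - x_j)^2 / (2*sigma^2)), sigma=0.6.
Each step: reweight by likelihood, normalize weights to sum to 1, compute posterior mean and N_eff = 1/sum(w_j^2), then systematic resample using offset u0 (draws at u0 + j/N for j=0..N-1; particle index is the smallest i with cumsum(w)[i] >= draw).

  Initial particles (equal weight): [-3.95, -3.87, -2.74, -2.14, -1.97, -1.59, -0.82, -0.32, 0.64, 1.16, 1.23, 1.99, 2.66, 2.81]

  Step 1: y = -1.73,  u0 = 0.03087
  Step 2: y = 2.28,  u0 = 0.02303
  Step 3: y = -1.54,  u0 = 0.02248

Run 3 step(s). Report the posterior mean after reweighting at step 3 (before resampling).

step 1: w=[0.0003, 0.0005, 0.0732, 0.2390, 0.2786, 0.2937, 0.0955, 0.0191, 0.0001, 0.0000, 0.0000, 0.0000, 0.0000, 0.0000]  mean=-1.8153  Neff=4.2407  idx=[2, 3, 3, 3, 4, 4, 4, 4, 5, 5, 5, 5, 6, 6]
step 2: w=[0.0000, 0.0000, 0.0000, 0.0000, 0.0000, 0.0000, 0.0000, 0.0000, 0.0003, 0.0003, 0.0003, 0.0003, 0.4994, 0.4994]  mean=-0.8209  Neff=2.0047  idx=[12, 12, 12, 12, 12, 12, 12, 13, 13, 13, 13, 13, 13, 13]
step 3: w=[0.0714, 0.0714, 0.0714, 0.0714, 0.0714, 0.0714, 0.0714, 0.0714, 0.0714, 0.0714, 0.0714, 0.0714, 0.0714, 0.0714]  mean=-0.8200  Neff=14.0000  idx=[0, 1, 2, 3, 4, 5, 6, 7, 8, 9, 10, 11, 12, 13]

post_mean = -0.8200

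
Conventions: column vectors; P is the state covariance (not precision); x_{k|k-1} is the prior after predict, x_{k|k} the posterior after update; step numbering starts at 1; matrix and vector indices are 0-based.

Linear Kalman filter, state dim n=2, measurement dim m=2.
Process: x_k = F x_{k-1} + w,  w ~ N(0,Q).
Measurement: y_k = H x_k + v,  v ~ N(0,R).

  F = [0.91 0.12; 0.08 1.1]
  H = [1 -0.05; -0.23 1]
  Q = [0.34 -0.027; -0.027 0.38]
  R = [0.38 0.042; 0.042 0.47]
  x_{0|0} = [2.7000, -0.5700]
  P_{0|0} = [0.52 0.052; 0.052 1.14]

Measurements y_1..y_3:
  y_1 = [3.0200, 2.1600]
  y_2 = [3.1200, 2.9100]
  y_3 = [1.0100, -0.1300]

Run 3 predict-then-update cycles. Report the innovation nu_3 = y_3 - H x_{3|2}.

innov = [-2.0070, -3.2127]

step 1: x^-=[2.3886, -0.4110]  P^-=[0.7984 0.2139; 0.2139 1.7719]  S=[1.1614 -0.0139; -0.0139 2.1857]  K=[0.6784 0.0182; 0.1173 0.7889]  nu=[0.6108, 3.1204]  x^+=[2.8597, 2.1223]  P^+=[0.2634 0.0976; 0.0976 0.3982]
step 2: x^-=[2.8570, 2.5633]  P^-=[0.5852 0.1434; 0.1434 0.8806]  S=[0.9531 0.0084; 0.0084 1.3156]  K=[0.6065 0.0028; 0.0986 0.6437]  nu=[0.3912, 1.0038]  x^+=[3.0970, 3.2480]  P^+=[0.2346 0.0808; 0.0808 0.3252]
step 3: x^-=[3.2081, 3.8205]  P^-=[0.5566 0.1146; 0.1146 0.7892]  S=[0.9271 -0.0095; -0.0095 1.2360]  K=[0.5941 -0.0063; 0.0874 0.6179]  nu=[-2.0070, -3.2127]  x^+=[2.0357, 1.6599]  P^+=[0.2292 0.0747; 0.0747 0.3113]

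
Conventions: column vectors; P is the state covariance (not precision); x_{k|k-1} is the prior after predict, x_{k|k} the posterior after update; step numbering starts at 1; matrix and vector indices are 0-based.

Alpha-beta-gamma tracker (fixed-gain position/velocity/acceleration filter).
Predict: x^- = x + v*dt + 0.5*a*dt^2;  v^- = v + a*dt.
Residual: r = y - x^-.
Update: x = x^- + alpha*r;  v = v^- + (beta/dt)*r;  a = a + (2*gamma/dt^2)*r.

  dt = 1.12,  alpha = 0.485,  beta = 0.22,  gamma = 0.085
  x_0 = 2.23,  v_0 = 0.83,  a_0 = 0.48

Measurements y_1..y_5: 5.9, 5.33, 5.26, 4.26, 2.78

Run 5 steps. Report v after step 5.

v_post = -0.7294

step 1: x_pred=3.4607  r=2.4393  x^+=4.6437  v^+=1.8468  a^+=0.8106
step 2: x_pred=7.2205  r=-1.8905  x^+=6.3036  v^+=2.3833  a^+=0.5544
step 3: x_pred=9.3206  r=-4.0606  x^+=7.3512  v^+=2.2066  a^+=0.0041
step 4: x_pred=9.8251  r=-5.5651  x^+=7.1260  v^+=1.1180  a^+=-0.7501
step 5: x_pred=7.9077  r=-5.1277  x^+=5.4208  v^+=-0.7294  a^+=-1.4450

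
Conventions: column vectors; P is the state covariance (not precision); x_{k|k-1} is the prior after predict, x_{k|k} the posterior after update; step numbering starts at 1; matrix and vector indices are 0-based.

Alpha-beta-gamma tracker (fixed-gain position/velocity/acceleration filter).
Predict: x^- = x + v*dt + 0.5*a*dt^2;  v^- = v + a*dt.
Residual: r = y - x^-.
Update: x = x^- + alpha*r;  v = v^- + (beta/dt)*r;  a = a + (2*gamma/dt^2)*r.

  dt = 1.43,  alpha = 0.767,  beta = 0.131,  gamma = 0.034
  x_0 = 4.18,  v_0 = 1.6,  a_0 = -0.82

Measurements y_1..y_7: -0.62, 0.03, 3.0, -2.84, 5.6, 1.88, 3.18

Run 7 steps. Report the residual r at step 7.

resid = 7.5169

step 1: x_pred=5.6296  r=-6.2496  x^+=0.8362  v^+=-0.1451  a^+=-1.0278
step 2: x_pred=-0.4223  r=0.4523  x^+=-0.0754  v^+=-1.5735  a^+=-1.0128
step 3: x_pred=-3.3610  r=6.3610  x^+=1.5179  v^+=-2.4390  a^+=-0.8013
step 4: x_pred=-2.7892  r=-0.0508  x^+=-2.8282  v^+=-3.5895  a^+=-0.8029
step 5: x_pred=-8.7821  r=14.3821  x^+=2.2490  v^+=-3.4202  a^+=-0.3247
step 6: x_pred=-2.9739  r=4.8539  x^+=0.7490  v^+=-3.4398  a^+=-0.1633
step 7: x_pred=-4.3369  r=7.5169  x^+=1.4286  v^+=-2.9847  a^+=0.0867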